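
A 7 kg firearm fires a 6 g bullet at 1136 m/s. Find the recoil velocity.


v_recoil = m_p * v_p / m_gun = 0.006 * 1136 / 7 = 0.9737 m/s

0.9737 m/s


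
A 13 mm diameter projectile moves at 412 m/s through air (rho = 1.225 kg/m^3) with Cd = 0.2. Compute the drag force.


A = pi*(d/2)^2 = pi*(13/2000)^2 = 1.32732e-04 m^2
Fd = 0.5*Cd*rho*A*v^2 = 0.5*0.2*1.225*1.32732e-04*412^2 = 2.76 N

2.76 N


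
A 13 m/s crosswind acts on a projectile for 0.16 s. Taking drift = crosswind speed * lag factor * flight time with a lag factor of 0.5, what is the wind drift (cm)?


drift = v_wind * lag * t = 13 * 0.5 * 0.16 = 1.04 m ≈ 104 cm

104 cm


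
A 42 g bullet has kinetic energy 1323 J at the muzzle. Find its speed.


v = sqrt(2*E/m) = sqrt(2*1323/0.042) = 251 m/s

251 m/s


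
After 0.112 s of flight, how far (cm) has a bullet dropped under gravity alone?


drop = 0.5*g*t^2 = 0.5*9.81*0.112^2 = 0.0615283 m ≈ 6.153 cm

6.153 cm


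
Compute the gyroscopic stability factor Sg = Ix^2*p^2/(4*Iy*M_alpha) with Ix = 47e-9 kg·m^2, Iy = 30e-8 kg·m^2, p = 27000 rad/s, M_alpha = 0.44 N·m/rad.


Sg = Ix^2 * p^2 / (4 * Iy * M_alpha) = (47e-9)^2 * 27000^2 / (4 * 30e-8 * 0.44) = 3.05

3.05


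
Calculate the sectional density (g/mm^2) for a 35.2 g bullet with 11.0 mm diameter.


SD = m/d^2 = 35.2/11.0^2 = 0.2909 g/mm^2

0.2909 g/mm^2


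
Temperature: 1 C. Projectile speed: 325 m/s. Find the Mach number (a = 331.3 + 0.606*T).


a = 331.3 + 0.606*(1) = 331.906 m/s
M = v/a = 325/331.906 = 0.9792

0.9792


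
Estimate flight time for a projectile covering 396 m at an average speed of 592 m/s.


t = d/v = 396/592 = 0.6689 s

0.6689 s


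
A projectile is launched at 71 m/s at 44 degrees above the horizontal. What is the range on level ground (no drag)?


R = v0^2 * sin(2*theta) / g = 71^2 * sin(2*44°) / 9.81 = 513.6 m

513.6 m


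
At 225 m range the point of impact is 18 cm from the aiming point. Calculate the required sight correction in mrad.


1 mrad subtends 1 cm per 10 m of range, so adj = error_cm / (dist_m / 10) = 18 / (225/10) = 0.8 mrad

0.8 mrad


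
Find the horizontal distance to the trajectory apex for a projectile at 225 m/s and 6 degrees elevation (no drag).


R = v0^2*sin(2*theta)/g = 225^2*sin(2*6°)/9.81 = 1072.94 m
apex_dist = R/2 = 1072.94/2 = 536.5 m

536.5 m


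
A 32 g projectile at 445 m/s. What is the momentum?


p = m*v = 0.032*445 = 14.24 kg·m/s

14.24 kg·m/s


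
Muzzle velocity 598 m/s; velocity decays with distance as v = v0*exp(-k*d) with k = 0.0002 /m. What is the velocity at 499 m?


v = v0*exp(-k*d) = 598*exp(-0.0002*499) = 541.2 m/s

541.2 m/s


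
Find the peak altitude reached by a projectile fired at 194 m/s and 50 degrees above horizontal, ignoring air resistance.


H = (v0*sin(theta))^2 / (2g) = (194*sin(50°))^2 / (2*9.81) = 1126 m

1126 m


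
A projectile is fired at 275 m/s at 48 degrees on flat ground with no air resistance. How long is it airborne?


T = 2*v0*sin(theta)/g = 2*275*sin(48°)/9.81 = 41.66 s

41.66 s


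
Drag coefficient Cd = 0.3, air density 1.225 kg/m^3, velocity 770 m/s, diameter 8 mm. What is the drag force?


A = pi*(d/2)^2 = pi*(8/2000)^2 = 5.02655e-05 m^2
Fd = 0.5*Cd*rho*A*v^2 = 0.5*0.3*1.225*5.02655e-05*770^2 = 5.476 N

5.476 N


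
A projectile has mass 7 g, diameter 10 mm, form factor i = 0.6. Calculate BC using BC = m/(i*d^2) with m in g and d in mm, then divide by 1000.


BC = m/(i*d^2*1000) = 7/(0.6 * 10^2 * 1000) = 0.0001167

0.0001167


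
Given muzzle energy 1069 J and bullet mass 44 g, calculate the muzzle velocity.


v = sqrt(2*E/m) = sqrt(2*1069/0.044) = 220.4 m/s

220.4 m/s


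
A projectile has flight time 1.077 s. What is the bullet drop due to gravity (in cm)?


drop = 0.5*g*t^2 = 0.5*9.81*1.077^2 = 5.68945 m ≈ 568.9 cm

568.9 cm


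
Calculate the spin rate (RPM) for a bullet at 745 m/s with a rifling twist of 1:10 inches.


twist_m = 10*0.0254 = 0.254 m
spin = v/twist = 745/0.254 = 2933.071 rev/s
RPM = spin*60 = 2933.071*60 ≈ 175984 RPM

175984 RPM


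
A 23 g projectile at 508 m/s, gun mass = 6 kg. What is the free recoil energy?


v_r = m_p*v_p/m_gun = 0.023*508/6 = 1.94733 m/s, E_r = 0.5*m_gun*v_r^2 = 0.5*6*1.94733^2 = 11.38 J

11.38 J


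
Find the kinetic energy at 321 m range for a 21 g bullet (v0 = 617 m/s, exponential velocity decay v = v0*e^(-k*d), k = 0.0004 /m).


v = v0*exp(-k*d) = 617*exp(-0.0004*321) = 542.652 m/s
E = 0.5*m*v^2 = 0.5*0.021*542.652^2 = 3092 J

3092 J


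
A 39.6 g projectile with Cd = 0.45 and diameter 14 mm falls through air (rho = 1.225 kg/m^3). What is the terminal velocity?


A = pi*(d/2)^2 = pi*(14/2000)^2 = 1.53938e-04 m^2
vt = sqrt(2mg/(Cd*rho*A)) = sqrt(2*0.0396*9.81/(0.45 * 1.225 * 1.53938e-04)) = 95.69 m/s

95.69 m/s


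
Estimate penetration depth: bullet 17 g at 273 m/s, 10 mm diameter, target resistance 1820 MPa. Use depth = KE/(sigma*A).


A = pi*(d/2)^2 = pi*(10/2)^2 = 78.5398 mm^2
E = 0.5*m*v^2 = 0.5*0.017*273^2 = 633.497 J
depth = E/(sigma*A) = 633.497 J / (1820 MPa * 78.5398 mm^2) = 633.497/(1820 * 78.5398) m = 0.00443183 m ≈ 4.432 mm

4.432 mm


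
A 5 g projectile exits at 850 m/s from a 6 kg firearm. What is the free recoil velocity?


v_recoil = m_p * v_p / m_gun = 0.005 * 850 / 6 = 0.7083 m/s

0.7083 m/s


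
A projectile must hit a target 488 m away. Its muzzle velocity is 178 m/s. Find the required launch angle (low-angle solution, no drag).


sin(2*theta) = R*g/v0^2 = 488*9.81/178^2 = 0.151095, theta = arcsin(0.151095)/2 = 4.345°

4.345 degrees


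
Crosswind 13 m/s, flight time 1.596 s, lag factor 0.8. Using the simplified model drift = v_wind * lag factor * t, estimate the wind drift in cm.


drift = v_wind * lag * t = 13 * 0.8 * 1.596 = 16.5984 m ≈ 1660 cm

1660 cm


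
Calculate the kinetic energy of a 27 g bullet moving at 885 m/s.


E = 0.5*m*v^2 = 0.5*0.027*885^2 = 10574 J

10574 J


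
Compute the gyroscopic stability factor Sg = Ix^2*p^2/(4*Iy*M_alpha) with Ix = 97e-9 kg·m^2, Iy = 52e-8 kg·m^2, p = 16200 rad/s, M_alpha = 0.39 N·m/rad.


Sg = Ix^2 * p^2 / (4 * Iy * M_alpha) = (97e-9)^2 * 16200^2 / (4 * 52e-8 * 0.39) = 3.044

3.044


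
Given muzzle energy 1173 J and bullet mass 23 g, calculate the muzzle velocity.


v = sqrt(2*E/m) = sqrt(2*1173/0.023) = 319.4 m/s

319.4 m/s


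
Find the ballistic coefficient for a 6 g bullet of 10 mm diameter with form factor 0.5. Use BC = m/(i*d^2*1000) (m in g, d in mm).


BC = m/(i*d^2*1000) = 6/(0.5 * 10^2 * 1000) = 0.00012

0.00012


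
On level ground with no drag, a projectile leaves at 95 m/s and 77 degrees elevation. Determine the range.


R = v0^2 * sin(2*theta) / g = 95^2 * sin(2*77°) / 9.81 = 403.3 m

403.3 m


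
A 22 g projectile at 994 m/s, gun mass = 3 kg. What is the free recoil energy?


v_r = m_p*v_p/m_gun = 0.022*994/3 = 7.28933 m/s, E_r = 0.5*m_gun*v_r^2 = 0.5*3*7.28933^2 = 79.7 J

79.7 J


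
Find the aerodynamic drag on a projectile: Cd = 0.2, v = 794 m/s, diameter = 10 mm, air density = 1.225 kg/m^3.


A = pi*(d/2)^2 = pi*(10/2000)^2 = 7.85398e-05 m^2
Fd = 0.5*Cd*rho*A*v^2 = 0.5*0.2*1.225*7.85398e-05*794^2 = 6.066 N

6.066 N


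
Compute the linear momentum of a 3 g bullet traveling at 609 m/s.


p = m*v = 0.003*609 = 1.827 kg·m/s

1.827 kg·m/s


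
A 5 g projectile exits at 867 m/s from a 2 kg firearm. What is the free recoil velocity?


v_recoil = m_p * v_p / m_gun = 0.005 * 867 / 2 = 2.167 m/s

2.167 m/s


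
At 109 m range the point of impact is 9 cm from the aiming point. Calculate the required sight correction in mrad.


1 mrad subtends 1 cm per 10 m of range, so adj = error_cm / (dist_m / 10) = 9 / (109/10) = 0.8257 mrad

0.8257 mrad


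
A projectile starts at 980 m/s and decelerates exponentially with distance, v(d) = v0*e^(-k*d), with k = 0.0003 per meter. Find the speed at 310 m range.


v = v0*exp(-k*d) = 980*exp(-0.0003*310) = 893 m/s

893 m/s


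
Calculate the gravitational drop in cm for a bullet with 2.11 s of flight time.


drop = 0.5*g*t^2 = 0.5*9.81*2.11^2 = 21.8376 m ≈ 2184 cm

2184 cm


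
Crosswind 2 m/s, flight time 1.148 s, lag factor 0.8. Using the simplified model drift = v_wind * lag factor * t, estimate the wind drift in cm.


drift = v_wind * lag * t = 2 * 0.8 * 1.148 = 1.8368 m ≈ 183.7 cm

183.7 cm


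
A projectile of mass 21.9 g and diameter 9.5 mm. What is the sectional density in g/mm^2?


SD = m/d^2 = 21.9/9.5^2 = 0.2427 g/mm^2

0.2427 g/mm^2


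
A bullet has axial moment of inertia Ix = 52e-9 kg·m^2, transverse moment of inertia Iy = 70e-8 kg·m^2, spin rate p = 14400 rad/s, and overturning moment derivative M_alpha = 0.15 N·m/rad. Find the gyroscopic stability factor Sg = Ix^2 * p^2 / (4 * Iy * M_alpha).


Sg = Ix^2 * p^2 / (4 * Iy * M_alpha) = (52e-9)^2 * 14400^2 / (4 * 70e-8 * 0.15) = 1.335

1.335


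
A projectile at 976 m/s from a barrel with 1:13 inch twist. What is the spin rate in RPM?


twist_m = 13*0.0254 = 0.3302 m
spin = v/twist = 976/0.3302 = 2955.784 rev/s
RPM = spin*60 = 2955.784*60 ≈ 177347 RPM

177347 RPM


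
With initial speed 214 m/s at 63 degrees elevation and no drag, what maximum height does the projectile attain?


H = (v0*sin(theta))^2 / (2g) = (214*sin(63°))^2 / (2*9.81) = 1853 m

1853 m


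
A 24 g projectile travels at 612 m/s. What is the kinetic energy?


E = 0.5*m*v^2 = 0.5*0.024*612^2 = 4495 J

4495 J


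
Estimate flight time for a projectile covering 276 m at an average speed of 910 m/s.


t = d/v = 276/910 = 0.3033 s

0.3033 s


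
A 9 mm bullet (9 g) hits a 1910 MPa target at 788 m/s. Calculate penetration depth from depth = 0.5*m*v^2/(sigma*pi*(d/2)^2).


A = pi*(d/2)^2 = pi*(9/2)^2 = 63.6173 mm^2
E = 0.5*m*v^2 = 0.5*0.009*788^2 = 2794.25 J
depth = E/(sigma*A) = 2794.25 J / (1910 MPa * 63.6173 mm^2) = 2794.25/(1910 * 63.6173) m = 0.0229962 m ≈ 23 mm

23 mm


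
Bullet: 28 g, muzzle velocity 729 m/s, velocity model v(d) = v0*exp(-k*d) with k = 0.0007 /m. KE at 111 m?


v = v0*exp(-k*d) = 729*exp(-0.0007*111) = 674.501 m/s
E = 0.5*m*v^2 = 0.5*0.028*674.501^2 = 6369 J

6369 J


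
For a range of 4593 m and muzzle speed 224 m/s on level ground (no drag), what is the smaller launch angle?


sin(2*theta) = R*g/v0^2 = 4593*9.81/224^2 = 0.897986, theta = arcsin(0.897986)/2 = 31.95°

31.95 degrees


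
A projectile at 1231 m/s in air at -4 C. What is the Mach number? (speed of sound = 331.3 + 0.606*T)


a = 331.3 + 0.606*(-4) = 328.876 m/s
M = v/a = 1231/328.876 = 3.743

3.743


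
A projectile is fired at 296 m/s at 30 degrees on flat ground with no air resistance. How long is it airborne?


T = 2*v0*sin(theta)/g = 2*296*sin(30°)/9.81 = 30.17 s

30.17 s


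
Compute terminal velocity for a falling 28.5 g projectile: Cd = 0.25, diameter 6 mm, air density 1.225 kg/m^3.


A = pi*(d/2)^2 = pi*(6/2000)^2 = 2.82743e-05 m^2
vt = sqrt(2mg/(Cd*rho*A)) = sqrt(2*0.0285*9.81/(0.25 * 1.225 * 2.82743e-05)) = 254.1 m/s

254.1 m/s


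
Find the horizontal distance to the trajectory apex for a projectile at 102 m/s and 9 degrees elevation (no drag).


R = v0^2*sin(2*theta)/g = 102^2*sin(2*9°)/9.81 = 327.728 m
apex_dist = R/2 = 327.728/2 = 163.9 m

163.9 m


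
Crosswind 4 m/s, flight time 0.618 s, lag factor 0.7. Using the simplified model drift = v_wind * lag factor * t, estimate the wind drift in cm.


drift = v_wind * lag * t = 4 * 0.7 * 0.618 = 1.7304 m ≈ 173 cm

173 cm


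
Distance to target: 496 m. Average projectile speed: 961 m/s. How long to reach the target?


t = d/v = 496/961 = 0.5161 s

0.5161 s


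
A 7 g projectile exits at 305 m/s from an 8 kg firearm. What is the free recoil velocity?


v_recoil = m_p * v_p / m_gun = 0.007 * 305 / 8 = 0.2669 m/s

0.2669 m/s


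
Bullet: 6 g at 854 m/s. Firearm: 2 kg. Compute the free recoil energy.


v_r = m_p*v_p/m_gun = 0.006*854/2 = 2.562 m/s, E_r = 0.5*m_gun*v_r^2 = 0.5*2*2.562^2 = 6.564 J

6.564 J


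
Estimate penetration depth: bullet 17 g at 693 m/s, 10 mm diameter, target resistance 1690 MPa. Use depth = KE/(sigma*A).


A = pi*(d/2)^2 = pi*(10/2)^2 = 78.5398 mm^2
E = 0.5*m*v^2 = 0.5*0.017*693^2 = 4082.12 J
depth = E/(sigma*A) = 4082.12 J / (1690 MPa * 78.5398 mm^2) = 4082.12/(1690 * 78.5398) m = 0.0307545 m ≈ 30.75 mm

30.75 mm


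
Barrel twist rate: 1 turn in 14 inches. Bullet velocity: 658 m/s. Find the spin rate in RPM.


twist_m = 14*0.0254 = 0.3556 m
spin = v/twist = 658/0.3556 = 1850.394 rev/s
RPM = spin*60 = 1850.394*60 ≈ 111024 RPM

111024 RPM


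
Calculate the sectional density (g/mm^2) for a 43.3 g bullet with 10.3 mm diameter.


SD = m/d^2 = 43.3/10.3^2 = 0.4081 g/mm^2

0.4081 g/mm^2


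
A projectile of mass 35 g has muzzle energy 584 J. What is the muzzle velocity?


v = sqrt(2*E/m) = sqrt(2*584/0.035) = 182.7 m/s

182.7 m/s


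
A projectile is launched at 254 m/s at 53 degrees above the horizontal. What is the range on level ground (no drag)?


R = v0^2 * sin(2*theta) / g = 254^2 * sin(2*53°) / 9.81 = 6322 m

6322 m


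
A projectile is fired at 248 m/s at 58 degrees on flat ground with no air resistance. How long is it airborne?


T = 2*v0*sin(theta)/g = 2*248*sin(58°)/9.81 = 42.88 s

42.88 s


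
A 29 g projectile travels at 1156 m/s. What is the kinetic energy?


E = 0.5*m*v^2 = 0.5*0.029*1156^2 = 19377 J

19377 J


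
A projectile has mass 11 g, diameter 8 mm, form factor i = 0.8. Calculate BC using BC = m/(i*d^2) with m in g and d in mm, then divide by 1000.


BC = m/(i*d^2*1000) = 11/(0.8 * 8^2 * 1000) = 0.0002148

0.0002148


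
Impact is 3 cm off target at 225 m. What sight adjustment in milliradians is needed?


1 mrad subtends 1 cm per 10 m of range, so adj = error_cm / (dist_m / 10) = 3 / (225/10) = 0.1333 mrad

0.1333 mrad


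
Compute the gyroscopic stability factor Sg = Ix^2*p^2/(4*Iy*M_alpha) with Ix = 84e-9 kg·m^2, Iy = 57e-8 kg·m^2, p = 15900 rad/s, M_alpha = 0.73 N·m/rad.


Sg = Ix^2 * p^2 / (4 * Iy * M_alpha) = (84e-9)^2 * 15900^2 / (4 * 57e-8 * 0.73) = 1.072

1.072


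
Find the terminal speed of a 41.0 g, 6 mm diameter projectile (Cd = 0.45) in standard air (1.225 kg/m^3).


A = pi*(d/2)^2 = pi*(6/2000)^2 = 2.82743e-05 m^2
vt = sqrt(2mg/(Cd*rho*A)) = sqrt(2*0.041*9.81/(0.45 * 1.225 * 2.82743e-05)) = 227.2 m/s

227.2 m/s


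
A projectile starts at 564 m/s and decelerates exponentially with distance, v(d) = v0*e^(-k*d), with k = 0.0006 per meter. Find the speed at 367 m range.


v = v0*exp(-k*d) = 564*exp(-0.0006*367) = 452.5 m/s

452.5 m/s


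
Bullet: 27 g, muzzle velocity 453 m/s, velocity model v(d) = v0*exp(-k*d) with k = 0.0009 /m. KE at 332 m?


v = v0*exp(-k*d) = 453*exp(-0.0009*332) = 335.994 m/s
E = 0.5*m*v^2 = 0.5*0.027*335.994^2 = 1524 J

1524 J


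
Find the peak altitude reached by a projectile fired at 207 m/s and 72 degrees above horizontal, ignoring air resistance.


H = (v0*sin(theta))^2 / (2g) = (207*sin(72°))^2 / (2*9.81) = 1975 m

1975 m


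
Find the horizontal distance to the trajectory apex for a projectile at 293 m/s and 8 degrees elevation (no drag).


R = v0^2*sin(2*theta)/g = 293^2*sin(2*8°)/9.81 = 2412.15 m
apex_dist = R/2 = 2412.15/2 = 1206 m

1206 m


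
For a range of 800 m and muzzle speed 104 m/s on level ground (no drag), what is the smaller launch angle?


sin(2*theta) = R*g/v0^2 = 800*9.81/104^2 = 0.725592, theta = arcsin(0.725592)/2 = 23.26°

23.26 degrees


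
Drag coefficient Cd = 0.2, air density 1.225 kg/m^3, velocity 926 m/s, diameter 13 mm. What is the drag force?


A = pi*(d/2)^2 = pi*(13/2000)^2 = 1.32732e-04 m^2
Fd = 0.5*Cd*rho*A*v^2 = 0.5*0.2*1.225*1.32732e-04*926^2 = 13.94 N

13.94 N


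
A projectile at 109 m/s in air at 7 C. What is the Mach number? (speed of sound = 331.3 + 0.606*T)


a = 331.3 + 0.606*(7) = 335.542 m/s
M = v/a = 109/335.542 = 0.3248

0.3248


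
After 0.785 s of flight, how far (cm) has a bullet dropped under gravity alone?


drop = 0.5*g*t^2 = 0.5*9.81*0.785^2 = 3.02258 m ≈ 302.3 cm

302.3 cm


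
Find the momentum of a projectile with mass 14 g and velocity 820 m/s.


p = m*v = 0.014*820 = 11.48 kg·m/s

11.48 kg·m/s


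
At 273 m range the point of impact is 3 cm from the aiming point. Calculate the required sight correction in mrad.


1 mrad subtends 1 cm per 10 m of range, so adj = error_cm / (dist_m / 10) = 3 / (273/10) = 0.1099 mrad

0.1099 mrad


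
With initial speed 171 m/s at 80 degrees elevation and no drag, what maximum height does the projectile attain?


H = (v0*sin(theta))^2 / (2g) = (171*sin(80°))^2 / (2*9.81) = 1445 m

1445 m


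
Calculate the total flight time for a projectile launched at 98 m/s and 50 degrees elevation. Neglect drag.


T = 2*v0*sin(theta)/g = 2*98*sin(50°)/9.81 = 15.31 s

15.31 s


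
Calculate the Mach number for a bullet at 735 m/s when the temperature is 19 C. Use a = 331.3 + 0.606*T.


a = 331.3 + 0.606*(19) = 342.814 m/s
M = v/a = 735/342.814 = 2.144

2.144


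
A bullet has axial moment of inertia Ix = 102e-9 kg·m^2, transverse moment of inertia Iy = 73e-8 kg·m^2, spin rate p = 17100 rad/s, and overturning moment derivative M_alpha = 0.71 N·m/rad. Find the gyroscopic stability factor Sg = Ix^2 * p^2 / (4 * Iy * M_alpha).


Sg = Ix^2 * p^2 / (4 * Iy * M_alpha) = (102e-9)^2 * 17100^2 / (4 * 73e-8 * 0.71) = 1.467

1.467


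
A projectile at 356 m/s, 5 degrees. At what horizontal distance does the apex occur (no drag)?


R = v0^2*sin(2*theta)/g = 356^2*sin(2*5°)/9.81 = 2243.37 m
apex_dist = R/2 = 2243.37/2 = 1122 m

1122 m


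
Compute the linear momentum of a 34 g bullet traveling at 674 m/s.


p = m*v = 0.034*674 = 22.92 kg·m/s

22.92 kg·m/s


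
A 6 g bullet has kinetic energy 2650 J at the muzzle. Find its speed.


v = sqrt(2*E/m) = sqrt(2*2650/0.006) = 939.9 m/s

939.9 m/s


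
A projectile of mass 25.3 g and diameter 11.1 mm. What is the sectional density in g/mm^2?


SD = m/d^2 = 25.3/11.1^2 = 0.2053 g/mm^2

0.2053 g/mm^2


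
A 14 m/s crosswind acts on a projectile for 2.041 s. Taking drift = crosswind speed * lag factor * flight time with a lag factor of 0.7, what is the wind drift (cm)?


drift = v_wind * lag * t = 14 * 0.7 * 2.041 = 20.0018 m ≈ 2000 cm

2000 cm


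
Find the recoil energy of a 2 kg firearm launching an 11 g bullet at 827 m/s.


v_r = m_p*v_p/m_gun = 0.011*827/2 = 4.5485 m/s, E_r = 0.5*m_gun*v_r^2 = 0.5*2*4.5485^2 = 20.69 J

20.69 J


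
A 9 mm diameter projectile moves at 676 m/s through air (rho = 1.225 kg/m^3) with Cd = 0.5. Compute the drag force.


A = pi*(d/2)^2 = pi*(9/2000)^2 = 6.36173e-05 m^2
Fd = 0.5*Cd*rho*A*v^2 = 0.5*0.5*1.225*6.36173e-05*676^2 = 8.903 N

8.903 N


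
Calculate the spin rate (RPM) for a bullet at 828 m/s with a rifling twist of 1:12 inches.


twist_m = 12*0.0254 = 0.3048 m
spin = v/twist = 828/0.3048 = 2716.535 rev/s
RPM = spin*60 = 2716.535*60 ≈ 162992 RPM

162992 RPM


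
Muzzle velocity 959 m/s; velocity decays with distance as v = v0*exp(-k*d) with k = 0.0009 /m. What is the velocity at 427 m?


v = v0*exp(-k*d) = 959*exp(-0.0009*427) = 653 m/s

653 m/s


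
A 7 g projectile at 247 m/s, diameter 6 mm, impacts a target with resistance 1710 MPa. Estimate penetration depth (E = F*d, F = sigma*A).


A = pi*(d/2)^2 = pi*(6/2)^2 = 28.2743 mm^2
E = 0.5*m*v^2 = 0.5*0.007*247^2 = 213.531 J
depth = E/(sigma*A) = 213.531 J / (1710 MPa * 28.2743 mm^2) = 213.531/(1710 * 28.2743) m = 0.00441645 m ≈ 4.416 mm

4.416 mm


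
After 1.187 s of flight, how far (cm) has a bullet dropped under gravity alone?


drop = 0.5*g*t^2 = 0.5*9.81*1.187^2 = 6.91099 m ≈ 691.1 cm

691.1 cm


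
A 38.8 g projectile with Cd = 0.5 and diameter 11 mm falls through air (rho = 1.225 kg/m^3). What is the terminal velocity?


A = pi*(d/2)^2 = pi*(11/2000)^2 = 9.50332e-05 m^2
vt = sqrt(2mg/(Cd*rho*A)) = sqrt(2*0.0388*9.81/(0.5 * 1.225 * 9.50332e-05)) = 114.4 m/s

114.4 m/s


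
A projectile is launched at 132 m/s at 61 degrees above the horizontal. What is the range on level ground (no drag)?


R = v0^2 * sin(2*theta) / g = 132^2 * sin(2*61°) / 9.81 = 1506 m

1506 m


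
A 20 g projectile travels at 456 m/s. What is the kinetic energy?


E = 0.5*m*v^2 = 0.5*0.02*456^2 = 2079 J

2079 J


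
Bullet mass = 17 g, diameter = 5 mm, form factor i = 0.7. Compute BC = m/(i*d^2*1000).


BC = m/(i*d^2*1000) = 17/(0.7 * 5^2 * 1000) = 0.0009714

0.0009714


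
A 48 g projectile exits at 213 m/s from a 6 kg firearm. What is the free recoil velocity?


v_recoil = m_p * v_p / m_gun = 0.048 * 213 / 6 = 1.704 m/s

1.704 m/s


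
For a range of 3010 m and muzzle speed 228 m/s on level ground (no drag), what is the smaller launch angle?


sin(2*theta) = R*g/v0^2 = 3010*9.81/228^2 = 0.568023, theta = arcsin(0.568023)/2 = 17.31°

17.31 degrees


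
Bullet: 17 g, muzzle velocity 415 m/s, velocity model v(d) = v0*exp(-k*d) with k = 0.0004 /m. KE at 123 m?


v = v0*exp(-k*d) = 415*exp(-0.0004*123) = 395.076 m/s
E = 0.5*m*v^2 = 0.5*0.017*395.076^2 = 1327 J

1327 J


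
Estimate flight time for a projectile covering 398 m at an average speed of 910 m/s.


t = d/v = 398/910 = 0.4374 s

0.4374 s


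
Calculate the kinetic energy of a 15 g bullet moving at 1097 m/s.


E = 0.5*m*v^2 = 0.5*0.015*1097^2 = 9026 J

9026 J


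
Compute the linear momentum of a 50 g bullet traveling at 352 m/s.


p = m*v = 0.05*352 = 17.6 kg·m/s

17.6 kg·m/s


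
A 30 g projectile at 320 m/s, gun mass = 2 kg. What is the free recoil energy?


v_r = m_p*v_p/m_gun = 0.03*320/2 = 4.8 m/s, E_r = 0.5*m_gun*v_r^2 = 0.5*2*4.8^2 = 23.04 J

23.04 J


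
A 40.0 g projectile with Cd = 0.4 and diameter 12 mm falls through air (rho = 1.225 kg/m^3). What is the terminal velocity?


A = pi*(d/2)^2 = pi*(12/2000)^2 = 1.13097e-04 m^2
vt = sqrt(2mg/(Cd*rho*A)) = sqrt(2*0.04*9.81/(0.4 * 1.225 * 1.13097e-04)) = 119 m/s

119 m/s


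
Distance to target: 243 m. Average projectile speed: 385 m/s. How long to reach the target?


t = d/v = 243/385 = 0.6312 s

0.6312 s


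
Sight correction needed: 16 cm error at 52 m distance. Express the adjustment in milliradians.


1 mrad subtends 1 cm per 10 m of range, so adj = error_cm / (dist_m / 10) = 16 / (52/10) = 3.077 mrad

3.077 mrad


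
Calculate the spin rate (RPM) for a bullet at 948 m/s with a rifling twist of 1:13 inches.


twist_m = 13*0.0254 = 0.3302 m
spin = v/twist = 948/0.3302 = 2870.987 rev/s
RPM = spin*60 = 2870.987*60 ≈ 172259 RPM

172259 RPM


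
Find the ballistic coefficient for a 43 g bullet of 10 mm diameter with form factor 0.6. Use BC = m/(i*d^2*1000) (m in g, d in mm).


BC = m/(i*d^2*1000) = 43/(0.6 * 10^2 * 1000) = 0.0007167

0.0007167


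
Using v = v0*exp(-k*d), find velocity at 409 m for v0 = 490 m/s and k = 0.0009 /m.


v = v0*exp(-k*d) = 490*exp(-0.0009*409) = 339.1 m/s

339.1 m/s


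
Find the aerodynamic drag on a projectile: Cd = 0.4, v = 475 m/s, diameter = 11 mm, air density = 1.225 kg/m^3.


A = pi*(d/2)^2 = pi*(11/2000)^2 = 9.50332e-05 m^2
Fd = 0.5*Cd*rho*A*v^2 = 0.5*0.4*1.225*9.50332e-05*475^2 = 5.253 N

5.253 N


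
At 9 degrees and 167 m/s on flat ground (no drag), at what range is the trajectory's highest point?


R = v0^2*sin(2*theta)/g = 167^2*sin(2*9°)/9.81 = 878.509 m
apex_dist = R/2 = 878.509/2 = 439.3 m

439.3 m


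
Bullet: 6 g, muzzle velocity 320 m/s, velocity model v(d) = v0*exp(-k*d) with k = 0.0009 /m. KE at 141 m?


v = v0*exp(-k*d) = 320*exp(-0.0009*141) = 281.863 m/s
E = 0.5*m*v^2 = 0.5*0.006*281.863^2 = 238.3 J

238.3 J


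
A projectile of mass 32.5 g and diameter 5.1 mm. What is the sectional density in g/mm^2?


SD = m/d^2 = 32.5/5.1^2 = 1.25 g/mm^2

1.25 g/mm^2


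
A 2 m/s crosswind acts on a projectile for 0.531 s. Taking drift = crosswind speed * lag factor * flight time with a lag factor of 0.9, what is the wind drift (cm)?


drift = v_wind * lag * t = 2 * 0.9 * 0.531 = 0.9558 m ≈ 95.58 cm

95.58 cm


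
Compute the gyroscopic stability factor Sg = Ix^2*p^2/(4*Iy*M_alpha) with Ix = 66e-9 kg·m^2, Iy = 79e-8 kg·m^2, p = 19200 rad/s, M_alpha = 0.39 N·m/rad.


Sg = Ix^2 * p^2 / (4 * Iy * M_alpha) = (66e-9)^2 * 19200^2 / (4 * 79e-8 * 0.39) = 1.303

1.303


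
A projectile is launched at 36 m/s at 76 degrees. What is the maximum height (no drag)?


H = (v0*sin(theta))^2 / (2g) = (36*sin(76°))^2 / (2*9.81) = 62.19 m

62.19 m


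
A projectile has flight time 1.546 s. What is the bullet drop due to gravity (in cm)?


drop = 0.5*g*t^2 = 0.5*9.81*1.546^2 = 11.7235 m ≈ 1172 cm

1172 cm


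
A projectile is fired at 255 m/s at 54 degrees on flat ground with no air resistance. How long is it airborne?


T = 2*v0*sin(theta)/g = 2*255*sin(54°)/9.81 = 42.06 s

42.06 s


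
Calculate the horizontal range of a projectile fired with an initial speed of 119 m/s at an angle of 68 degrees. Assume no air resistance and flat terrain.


R = v0^2 * sin(2*theta) / g = 119^2 * sin(2*68°) / 9.81 = 1003 m

1003 m


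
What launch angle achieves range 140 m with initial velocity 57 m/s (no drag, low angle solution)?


sin(2*theta) = R*g/v0^2 = 140*9.81/57^2 = 0.422715, theta = arcsin(0.422715)/2 = 12.5°

12.5 degrees


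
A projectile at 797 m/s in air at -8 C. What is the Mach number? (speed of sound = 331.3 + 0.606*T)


a = 331.3 + 0.606*(-8) = 326.452 m/s
M = v/a = 797/326.452 = 2.441

2.441


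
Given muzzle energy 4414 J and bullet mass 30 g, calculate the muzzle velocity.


v = sqrt(2*E/m) = sqrt(2*4414/0.03) = 542.5 m/s

542.5 m/s


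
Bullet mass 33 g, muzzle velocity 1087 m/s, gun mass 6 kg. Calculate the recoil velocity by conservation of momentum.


v_recoil = m_p * v_p / m_gun = 0.033 * 1087 / 6 = 5.979 m/s

5.979 m/s


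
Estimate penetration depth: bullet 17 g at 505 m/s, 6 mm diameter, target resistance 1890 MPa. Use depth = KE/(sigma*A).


A = pi*(d/2)^2 = pi*(6/2)^2 = 28.2743 mm^2
E = 0.5*m*v^2 = 0.5*0.017*505^2 = 2167.71 J
depth = E/(sigma*A) = 2167.71 J / (1890 MPa * 28.2743 mm^2) = 2167.71/(1890 * 28.2743) m = 0.0405646 m ≈ 40.56 mm

40.56 mm


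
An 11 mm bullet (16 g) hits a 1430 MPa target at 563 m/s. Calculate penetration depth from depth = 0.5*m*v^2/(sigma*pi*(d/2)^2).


A = pi*(d/2)^2 = pi*(11/2)^2 = 95.0332 mm^2
E = 0.5*m*v^2 = 0.5*0.016*563^2 = 2535.75 J
depth = E/(sigma*A) = 2535.75 J / (1430 MPa * 95.0332 mm^2) = 2535.75/(1430 * 95.0332) m = 0.0186593 m ≈ 18.66 mm

18.66 mm


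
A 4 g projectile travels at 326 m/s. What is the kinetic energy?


E = 0.5*m*v^2 = 0.5*0.004*326^2 = 212.6 J

212.6 J


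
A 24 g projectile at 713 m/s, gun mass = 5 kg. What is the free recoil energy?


v_r = m_p*v_p/m_gun = 0.024*713/5 = 3.4224 m/s, E_r = 0.5*m_gun*v_r^2 = 0.5*5*3.4224^2 = 29.28 J

29.28 J


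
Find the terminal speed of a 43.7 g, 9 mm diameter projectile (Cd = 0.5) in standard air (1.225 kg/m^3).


A = pi*(d/2)^2 = pi*(9/2000)^2 = 6.36173e-05 m^2
vt = sqrt(2mg/(Cd*rho*A)) = sqrt(2*0.0437*9.81/(0.5 * 1.225 * 6.36173e-05)) = 148.3 m/s

148.3 m/s


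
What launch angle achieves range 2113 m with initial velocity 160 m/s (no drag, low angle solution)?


sin(2*theta) = R*g/v0^2 = 2113*9.81/160^2 = 0.809708, theta = arcsin(0.809708)/2 = 27.03°

27.03 degrees


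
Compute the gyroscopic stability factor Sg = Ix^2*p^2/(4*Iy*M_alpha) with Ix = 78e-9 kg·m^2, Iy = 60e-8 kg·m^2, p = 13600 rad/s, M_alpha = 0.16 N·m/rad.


Sg = Ix^2 * p^2 / (4 * Iy * M_alpha) = (78e-9)^2 * 13600^2 / (4 * 60e-8 * 0.16) = 2.93

2.93


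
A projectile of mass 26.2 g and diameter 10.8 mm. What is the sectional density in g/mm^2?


SD = m/d^2 = 26.2/10.8^2 = 0.2246 g/mm^2

0.2246 g/mm^2


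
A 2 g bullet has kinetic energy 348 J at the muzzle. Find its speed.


v = sqrt(2*E/m) = sqrt(2*348/0.002) = 589.9 m/s

589.9 m/s


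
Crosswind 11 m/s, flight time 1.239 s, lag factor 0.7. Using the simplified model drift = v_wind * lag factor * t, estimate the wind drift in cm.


drift = v_wind * lag * t = 11 * 0.7 * 1.239 = 9.5403 m ≈ 954 cm

954 cm


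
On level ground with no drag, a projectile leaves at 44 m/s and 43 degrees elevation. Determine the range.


R = v0^2 * sin(2*theta) / g = 44^2 * sin(2*43°) / 9.81 = 196.9 m

196.9 m


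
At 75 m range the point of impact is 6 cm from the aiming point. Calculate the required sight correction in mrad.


1 mrad subtends 1 cm per 10 m of range, so adj = error_cm / (dist_m / 10) = 6 / (75/10) = 0.8 mrad

0.8 mrad


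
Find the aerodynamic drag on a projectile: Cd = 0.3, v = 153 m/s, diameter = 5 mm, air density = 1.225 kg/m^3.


A = pi*(d/2)^2 = pi*(5/2000)^2 = 1.96350e-05 m^2
Fd = 0.5*Cd*rho*A*v^2 = 0.5*0.3*1.225*1.96350e-05*153^2 = 0.08446 N

0.08446 N


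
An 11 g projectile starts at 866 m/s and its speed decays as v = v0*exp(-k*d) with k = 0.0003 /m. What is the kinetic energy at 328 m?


v = v0*exp(-k*d) = 866*exp(-0.0003*328) = 784.844 m/s
E = 0.5*m*v^2 = 0.5*0.011*784.844^2 = 3388 J

3388 J


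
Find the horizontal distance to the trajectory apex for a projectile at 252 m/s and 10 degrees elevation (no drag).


R = v0^2*sin(2*theta)/g = 252^2*sin(2*10°)/9.81 = 2214.03 m
apex_dist = R/2 = 2214.03/2 = 1107 m

1107 m


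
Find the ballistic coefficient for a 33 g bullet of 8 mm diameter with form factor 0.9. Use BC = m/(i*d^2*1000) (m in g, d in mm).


BC = m/(i*d^2*1000) = 33/(0.9 * 8^2 * 1000) = 0.0005729

0.0005729


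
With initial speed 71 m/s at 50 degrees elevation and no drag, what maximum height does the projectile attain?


H = (v0*sin(theta))^2 / (2g) = (71*sin(50°))^2 / (2*9.81) = 150.8 m

150.8 m


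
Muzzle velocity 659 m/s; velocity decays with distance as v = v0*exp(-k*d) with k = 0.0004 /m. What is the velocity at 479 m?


v = v0*exp(-k*d) = 659*exp(-0.0004*479) = 544.1 m/s

544.1 m/s


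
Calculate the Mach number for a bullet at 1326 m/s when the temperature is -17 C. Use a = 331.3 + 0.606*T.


a = 331.3 + 0.606*(-17) = 320.998 m/s
M = v/a = 1326/320.998 = 4.131

4.131


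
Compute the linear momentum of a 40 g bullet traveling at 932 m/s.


p = m*v = 0.04*932 = 37.28 kg·m/s

37.28 kg·m/s


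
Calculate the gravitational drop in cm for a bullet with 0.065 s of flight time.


drop = 0.5*g*t^2 = 0.5*9.81*0.065^2 = 0.0207236 m ≈ 2.072 cm

2.072 cm


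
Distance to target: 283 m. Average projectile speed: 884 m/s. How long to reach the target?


t = d/v = 283/884 = 0.3201 s

0.3201 s


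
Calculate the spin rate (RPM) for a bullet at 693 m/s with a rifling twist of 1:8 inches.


twist_m = 8*0.0254 = 0.2032 m
spin = v/twist = 693/0.2032 = 3410.433 rev/s
RPM = spin*60 = 3410.433*60 ≈ 204626 RPM

204626 RPM


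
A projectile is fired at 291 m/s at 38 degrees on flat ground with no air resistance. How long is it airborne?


T = 2*v0*sin(theta)/g = 2*291*sin(38°)/9.81 = 36.53 s

36.53 s


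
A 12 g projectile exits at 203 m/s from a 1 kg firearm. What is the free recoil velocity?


v_recoil = m_p * v_p / m_gun = 0.012 * 203 / 1 = 2.436 m/s

2.436 m/s


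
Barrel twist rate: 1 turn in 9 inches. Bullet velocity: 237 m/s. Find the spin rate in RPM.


twist_m = 9*0.0254 = 0.2286 m
spin = v/twist = 237/0.2286 = 1036.745 rev/s
RPM = spin*60 = 1036.745*60 ≈ 62205 RPM

62205 RPM


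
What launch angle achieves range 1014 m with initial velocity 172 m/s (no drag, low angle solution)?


sin(2*theta) = R*g/v0^2 = 1014*9.81/172^2 = 0.336241, theta = arcsin(0.336241)/2 = 9.824°

9.824 degrees


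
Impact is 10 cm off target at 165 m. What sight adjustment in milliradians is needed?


1 mrad subtends 1 cm per 10 m of range, so adj = error_cm / (dist_m / 10) = 10 / (165/10) = 0.6061 mrad

0.6061 mrad


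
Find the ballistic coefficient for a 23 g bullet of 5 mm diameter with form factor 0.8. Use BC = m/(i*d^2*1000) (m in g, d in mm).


BC = m/(i*d^2*1000) = 23/(0.8 * 5^2 * 1000) = 0.00115

0.00115


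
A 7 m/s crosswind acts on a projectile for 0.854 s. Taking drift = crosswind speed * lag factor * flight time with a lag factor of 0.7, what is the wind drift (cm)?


drift = v_wind * lag * t = 7 * 0.7 * 0.854 = 4.1846 m ≈ 418.5 cm

418.5 cm


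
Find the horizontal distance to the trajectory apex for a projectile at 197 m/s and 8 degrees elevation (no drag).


R = v0^2*sin(2*theta)/g = 197^2*sin(2*8°)/9.81 = 1090.44 m
apex_dist = R/2 = 1090.44/2 = 545.2 m

545.2 m


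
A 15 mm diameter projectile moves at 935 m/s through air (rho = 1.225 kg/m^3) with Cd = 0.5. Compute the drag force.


A = pi*(d/2)^2 = pi*(15/2000)^2 = 1.76715e-04 m^2
Fd = 0.5*Cd*rho*A*v^2 = 0.5*0.5*1.225*1.76715e-04*935^2 = 47.31 N

47.31 N


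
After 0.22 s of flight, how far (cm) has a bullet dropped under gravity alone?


drop = 0.5*g*t^2 = 0.5*9.81*0.22^2 = 0.237402 m ≈ 23.74 cm

23.74 cm


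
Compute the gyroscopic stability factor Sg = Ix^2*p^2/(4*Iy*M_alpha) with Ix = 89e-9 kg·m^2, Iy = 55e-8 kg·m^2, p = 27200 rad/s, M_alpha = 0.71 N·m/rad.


Sg = Ix^2 * p^2 / (4 * Iy * M_alpha) = (89e-9)^2 * 27200^2 / (4 * 55e-8 * 0.71) = 3.752

3.752


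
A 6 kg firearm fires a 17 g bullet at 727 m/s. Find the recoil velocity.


v_recoil = m_p * v_p / m_gun = 0.017 * 727 / 6 = 2.06 m/s

2.06 m/s


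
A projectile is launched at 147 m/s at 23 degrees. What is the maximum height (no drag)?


H = (v0*sin(theta))^2 / (2g) = (147*sin(23°))^2 / (2*9.81) = 168.1 m

168.1 m


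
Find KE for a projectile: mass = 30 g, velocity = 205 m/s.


E = 0.5*m*v^2 = 0.5*0.03*205^2 = 630.4 J

630.4 J


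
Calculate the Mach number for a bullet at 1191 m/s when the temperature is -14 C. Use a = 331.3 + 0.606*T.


a = 331.3 + 0.606*(-14) = 322.816 m/s
M = v/a = 1191/322.816 = 3.689

3.689


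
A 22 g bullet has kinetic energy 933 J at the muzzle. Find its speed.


v = sqrt(2*E/m) = sqrt(2*933/0.022) = 291.2 m/s

291.2 m/s


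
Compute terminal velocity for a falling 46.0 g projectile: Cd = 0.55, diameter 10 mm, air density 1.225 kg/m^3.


A = pi*(d/2)^2 = pi*(10/2000)^2 = 7.85398e-05 m^2
vt = sqrt(2mg/(Cd*rho*A)) = sqrt(2*0.046*9.81/(0.55 * 1.225 * 7.85398e-05)) = 130.6 m/s

130.6 m/s


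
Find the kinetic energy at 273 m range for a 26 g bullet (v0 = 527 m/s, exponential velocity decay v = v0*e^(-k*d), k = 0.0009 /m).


v = v0*exp(-k*d) = 527*exp(-0.0009*273) = 412.197 m/s
E = 0.5*m*v^2 = 0.5*0.026*412.197^2 = 2209 J

2209 J


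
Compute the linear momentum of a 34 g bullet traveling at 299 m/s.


p = m*v = 0.034*299 = 10.17 kg·m/s

10.17 kg·m/s


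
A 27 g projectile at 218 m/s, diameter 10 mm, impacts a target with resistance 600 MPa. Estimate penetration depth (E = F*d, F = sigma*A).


A = pi*(d/2)^2 = pi*(10/2)^2 = 78.5398 mm^2
E = 0.5*m*v^2 = 0.5*0.027*218^2 = 641.574 J
depth = E/(sigma*A) = 641.574 J / (600 MPa * 78.5398 mm^2) = 641.574/(600 * 78.5398) m = 0.0136146 m ≈ 13.61 mm

13.61 mm


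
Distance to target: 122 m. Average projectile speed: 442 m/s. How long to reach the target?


t = d/v = 122/442 = 0.276 s

0.276 s


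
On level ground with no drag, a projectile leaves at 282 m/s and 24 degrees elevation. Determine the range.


R = v0^2 * sin(2*theta) / g = 282^2 * sin(2*24°) / 9.81 = 6024 m

6024 m


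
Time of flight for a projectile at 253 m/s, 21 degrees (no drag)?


T = 2*v0*sin(theta)/g = 2*253*sin(21°)/9.81 = 18.48 s

18.48 s


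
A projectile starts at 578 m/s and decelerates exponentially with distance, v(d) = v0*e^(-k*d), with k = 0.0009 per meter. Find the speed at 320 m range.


v = v0*exp(-k*d) = 578*exp(-0.0009*320) = 433.4 m/s

433.4 m/s


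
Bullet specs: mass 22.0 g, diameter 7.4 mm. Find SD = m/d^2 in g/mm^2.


SD = m/d^2 = 22.0/7.4^2 = 0.4018 g/mm^2

0.4018 g/mm^2


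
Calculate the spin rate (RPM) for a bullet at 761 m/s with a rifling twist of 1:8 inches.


twist_m = 8*0.0254 = 0.2032 m
spin = v/twist = 761/0.2032 = 3745.079 rev/s
RPM = spin*60 = 3745.079*60 ≈ 224705 RPM

224705 RPM


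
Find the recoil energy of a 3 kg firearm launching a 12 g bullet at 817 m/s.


v_r = m_p*v_p/m_gun = 0.012*817/3 = 3.268 m/s, E_r = 0.5*m_gun*v_r^2 = 0.5*3*3.268^2 = 16.02 J

16.02 J


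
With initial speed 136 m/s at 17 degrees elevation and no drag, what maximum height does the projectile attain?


H = (v0*sin(theta))^2 / (2g) = (136*sin(17°))^2 / (2*9.81) = 80.58 m

80.58 m


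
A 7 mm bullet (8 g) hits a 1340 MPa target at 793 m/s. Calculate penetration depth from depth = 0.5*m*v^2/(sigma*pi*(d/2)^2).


A = pi*(d/2)^2 = pi*(7/2)^2 = 38.4845 mm^2
E = 0.5*m*v^2 = 0.5*0.008*793^2 = 2515.4 J
depth = E/(sigma*A) = 2515.4 J / (1340 MPa * 38.4845 mm^2) = 2515.4/(1340 * 38.4845) m = 0.0487771 m ≈ 48.78 mm

48.78 mm


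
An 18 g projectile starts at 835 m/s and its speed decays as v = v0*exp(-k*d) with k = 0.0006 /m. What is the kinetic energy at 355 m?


v = v0*exp(-k*d) = 835*exp(-0.0006*355) = 674.81 m/s
E = 0.5*m*v^2 = 0.5*0.018*674.81^2 = 4098 J

4098 J


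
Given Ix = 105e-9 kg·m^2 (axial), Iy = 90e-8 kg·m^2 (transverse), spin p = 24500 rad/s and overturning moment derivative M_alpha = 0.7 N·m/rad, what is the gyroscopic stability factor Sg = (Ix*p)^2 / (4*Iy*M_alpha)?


Sg = Ix^2 * p^2 / (4 * Iy * M_alpha) = (105e-9)^2 * 24500^2 / (4 * 90e-8 * 0.7) = 2.626

2.626


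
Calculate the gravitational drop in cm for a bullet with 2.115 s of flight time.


drop = 0.5*g*t^2 = 0.5*9.81*2.115^2 = 21.9412 m ≈ 2194 cm

2194 cm


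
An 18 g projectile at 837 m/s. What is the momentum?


p = m*v = 0.018*837 = 15.07 kg·m/s

15.07 kg·m/s


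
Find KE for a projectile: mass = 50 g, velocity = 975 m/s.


E = 0.5*m*v^2 = 0.5*0.05*975^2 = 23766 J

23766 J


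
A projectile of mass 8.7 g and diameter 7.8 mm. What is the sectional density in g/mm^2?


SD = m/d^2 = 8.7/7.8^2 = 0.143 g/mm^2

0.143 g/mm^2


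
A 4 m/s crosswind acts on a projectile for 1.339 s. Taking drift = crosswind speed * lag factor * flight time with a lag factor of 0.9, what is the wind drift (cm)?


drift = v_wind * lag * t = 4 * 0.9 * 1.339 = 4.8204 m ≈ 482 cm

482 cm


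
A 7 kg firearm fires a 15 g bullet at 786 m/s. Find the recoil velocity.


v_recoil = m_p * v_p / m_gun = 0.015 * 786 / 7 = 1.684 m/s

1.684 m/s


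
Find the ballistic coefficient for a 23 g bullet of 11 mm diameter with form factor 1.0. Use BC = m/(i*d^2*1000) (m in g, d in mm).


BC = m/(i*d^2*1000) = 23/(1.0 * 11^2 * 1000) = 0.0001901

0.0001901


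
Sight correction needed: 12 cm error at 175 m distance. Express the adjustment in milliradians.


1 mrad subtends 1 cm per 10 m of range, so adj = error_cm / (dist_m / 10) = 12 / (175/10) = 0.6857 mrad

0.6857 mrad


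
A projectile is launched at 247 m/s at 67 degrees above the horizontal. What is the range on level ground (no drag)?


R = v0^2 * sin(2*theta) / g = 247^2 * sin(2*67°) / 9.81 = 4474 m

4474 m


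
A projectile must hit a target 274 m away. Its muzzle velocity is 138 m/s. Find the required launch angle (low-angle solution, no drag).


sin(2*theta) = R*g/v0^2 = 274*9.81/138^2 = 0.141144, theta = arcsin(0.141144)/2 = 4.057°

4.057 degrees


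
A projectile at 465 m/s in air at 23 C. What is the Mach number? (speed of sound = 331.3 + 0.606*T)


a = 331.3 + 0.606*(23) = 345.238 m/s
M = v/a = 465/345.238 = 1.347

1.347
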